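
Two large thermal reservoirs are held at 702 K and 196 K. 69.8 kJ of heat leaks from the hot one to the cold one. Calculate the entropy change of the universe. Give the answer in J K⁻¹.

ΔS_hot = −Q/T_H = −69800/702 = -99.43 J/K and ΔS_cold = +Q/T_C = 69800/196 = 356.1 J/K.
ΔS_total = -99.43 + 356.1 = 257 J/K, positive as the second law requires.

ΔS_total = 257 J/K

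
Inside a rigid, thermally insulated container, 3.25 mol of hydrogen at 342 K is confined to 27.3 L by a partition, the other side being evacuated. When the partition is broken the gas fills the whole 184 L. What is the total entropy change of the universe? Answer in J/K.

ΔS_universe = 51.6 J/K

For an ideal gas in free expansion Q = 0 and W = 0, so T is unchanged.
Entropy is a state function; using a reversible isothermal path, ΔS_gas = nR ln(V₂/V₁) = 3.25 × 8.314 × ln(184/27.3) = 51.6 J/K.
The insulated surroundings exchange no heat, so ΔS_surr = 0 and ΔS_universe = ΔS_gas.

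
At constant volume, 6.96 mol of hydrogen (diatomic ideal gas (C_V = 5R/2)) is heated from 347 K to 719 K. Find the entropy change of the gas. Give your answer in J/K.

At constant volume, ΔS = nC_V ln(T₂/T₁) with C_V = 5R/2 = 20.79 J mol⁻¹ K⁻¹.
ΔS = 6.96 × 20.79 × ln(719/347) = 105 J/K.

ΔS = 105 J/K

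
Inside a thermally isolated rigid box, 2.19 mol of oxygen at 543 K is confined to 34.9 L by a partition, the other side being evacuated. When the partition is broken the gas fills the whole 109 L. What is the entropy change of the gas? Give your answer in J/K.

ΔS_gas = 20.7 J/K

For an ideal gas in free expansion Q = 0 and W = 0, so T is unchanged.
Entropy is a state function; using a reversible isothermal path, ΔS_gas = nR ln(V₂/V₁) = 2.19 × 8.314 × ln(109/34.9) = 20.7 J/K.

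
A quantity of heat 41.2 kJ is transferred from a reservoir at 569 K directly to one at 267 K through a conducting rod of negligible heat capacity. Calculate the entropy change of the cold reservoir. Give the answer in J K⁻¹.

ΔS_cold = 154 J/K

The cold reservoir gains heat Q, so ΔS_cold = +Q/T_C = 41200/267 = 154 J/K.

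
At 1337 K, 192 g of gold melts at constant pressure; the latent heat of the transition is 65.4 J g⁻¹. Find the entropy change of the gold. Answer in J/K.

Heat absorbed by the substance: Q = mL = 192 × 65.4 = 12556.8 J.
At constant T, ΔS = Q_rev/T = 12556.8 / 1337 = 9.39 J/K.

ΔS = 9.39 J/K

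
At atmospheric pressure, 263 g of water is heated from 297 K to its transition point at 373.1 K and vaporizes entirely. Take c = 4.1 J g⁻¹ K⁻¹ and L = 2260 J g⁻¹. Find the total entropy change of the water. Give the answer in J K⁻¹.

ΔS = 1840 J/K

Warming step: ΔS₁ = m c ln(T_tr/T_i) = 263 × 4.1 × ln(373.1/297) = 246 J/K.
Phase change: ΔS₂ = +mL/T_tr = 263 × 2260 / 373.1 = 1593 J/K.
ΔS_total = (246) + (1593) = 1840 J/K.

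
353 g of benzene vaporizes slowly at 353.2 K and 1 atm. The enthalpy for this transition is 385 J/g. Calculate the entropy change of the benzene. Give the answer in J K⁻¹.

Heat absorbed by the substance: Q = mL = 353 × 385 = 135905 J.
At constant T, ΔS = Q_rev/T = 135905 / 353.2 = 385 J/K.

ΔS = 385 J/K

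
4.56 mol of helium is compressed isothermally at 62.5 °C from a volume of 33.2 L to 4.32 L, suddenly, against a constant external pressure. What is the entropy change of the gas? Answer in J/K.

Entropy is a state function, so ΔS_gas depends only on the end states.
For an isothermal ideal gas ΔS_gas = nR ln(V₂/V₁) = 4.56 × 8.314 × ln(4.32/33.2) = -77.3 J/K.

ΔS_gas = -77.3 J/K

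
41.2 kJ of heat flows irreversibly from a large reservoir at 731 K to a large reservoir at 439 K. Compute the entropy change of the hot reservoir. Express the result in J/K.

ΔS_hot = -56.4 J/K

The hot reservoir loses heat Q, so ΔS_hot = −Q/T_H = −41200/731 = -56.4 J/K.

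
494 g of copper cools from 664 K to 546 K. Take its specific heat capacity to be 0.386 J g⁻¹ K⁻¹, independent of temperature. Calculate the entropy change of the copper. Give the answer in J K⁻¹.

ΔS = -37.3 J/K

ΔS = ∫dQ_rev/T = m c ln(T₂/T₁) = 494 × 0.386 × ln(546/664) = -37.3 J/K.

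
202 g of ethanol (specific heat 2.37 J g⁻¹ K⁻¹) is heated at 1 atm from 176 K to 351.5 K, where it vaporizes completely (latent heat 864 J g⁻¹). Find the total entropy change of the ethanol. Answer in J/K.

Warming step: ΔS₁ = m c ln(T_tr/T_i) = 202 × 2.37 × ln(351.5/176) = 331.2 J/K.
Phase change: ΔS₂ = +mL/T_tr = 202 × 864 / 351.5 = 496.5 J/K.
ΔS_total = (331.2) + (496.5) = 828 J/K.

ΔS = 828 J/K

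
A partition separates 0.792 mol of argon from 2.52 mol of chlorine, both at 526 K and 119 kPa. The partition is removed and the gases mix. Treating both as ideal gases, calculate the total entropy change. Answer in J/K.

Mole fractions: x_A = 0.792/3.31 = 0.239, x_B = 0.761.
ΔS_mix = −R(n_A ln x_A + n_B ln x_B) = −8.314 × (0.792 ln 0.239 + 2.52 ln 0.761) = 15.1 J/K.

ΔS_mix = 15.1 J/K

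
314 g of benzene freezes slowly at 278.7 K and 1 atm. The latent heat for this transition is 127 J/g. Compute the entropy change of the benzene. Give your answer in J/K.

ΔS = -143 J/K

Heat released by the substance: Q = −mL = −314 × 127 = −39878 J.
At constant T, ΔS = Q_rev/T = −39878 / 278.7 = -143 J/K.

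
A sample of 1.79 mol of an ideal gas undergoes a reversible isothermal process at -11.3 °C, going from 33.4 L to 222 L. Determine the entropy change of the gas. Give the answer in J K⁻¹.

ΔS_gas = 28.2 J/K

For an isothermal ideal gas ΔS_gas = nR ln(V₂/V₁) = 1.79 × 8.314 × ln(222/33.4) = 28.2 J/K.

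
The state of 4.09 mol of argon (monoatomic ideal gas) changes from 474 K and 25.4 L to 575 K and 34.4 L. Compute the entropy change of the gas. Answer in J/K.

ΔS = 20.2 J/K

Entropy is a state function: ΔS = nC_V ln(T₂/T₁) + nR ln(V₂/V₁), with C_V = 3R/2 = 12.47 J mol⁻¹ K⁻¹ for a monoatomic ideal gas.
ΔS = 4.09 × [12.47 × ln(575/474) + 8.314 × ln(34.4/25.4)] = 20.2 J/K.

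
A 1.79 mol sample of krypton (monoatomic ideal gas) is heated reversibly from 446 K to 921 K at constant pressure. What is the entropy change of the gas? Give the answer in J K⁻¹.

At constant pressure, ΔS = nC_p ln(T₂/T₁) with C_p = 5R/2 = 20.79 J mol⁻¹ K⁻¹.
ΔS = 1.79 × 20.79 × ln(921/446) = 27 J/K.

ΔS = 27 J/K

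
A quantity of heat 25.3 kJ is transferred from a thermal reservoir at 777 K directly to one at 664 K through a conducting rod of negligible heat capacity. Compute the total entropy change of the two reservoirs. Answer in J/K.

ΔS_hot = −Q/T_H = −25300/777 = -32.56 J/K and ΔS_cold = +Q/T_C = 25300/664 = 38.1 J/K.
ΔS_total = -32.56 + 38.1 = 5.54 J/K, positive as the second law requires.

ΔS_total = 5.54 J/K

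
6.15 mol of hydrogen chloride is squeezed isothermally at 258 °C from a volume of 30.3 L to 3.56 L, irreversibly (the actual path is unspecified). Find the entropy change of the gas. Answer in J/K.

ΔS_gas = -109 J/K

Entropy is a state function, so ΔS_gas depends only on the end states.
For an isothermal ideal gas ΔS_gas = nR ln(V₂/V₁) = 6.15 × 8.314 × ln(3.56/30.3) = -109 J/K.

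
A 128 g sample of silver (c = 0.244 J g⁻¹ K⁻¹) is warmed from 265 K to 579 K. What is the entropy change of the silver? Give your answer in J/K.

ΔS = ∫dQ_rev/T = m c ln(T₂/T₁) = 128 × 0.244 × ln(579/265) = 24.4 J/K.

ΔS = 24.4 J/K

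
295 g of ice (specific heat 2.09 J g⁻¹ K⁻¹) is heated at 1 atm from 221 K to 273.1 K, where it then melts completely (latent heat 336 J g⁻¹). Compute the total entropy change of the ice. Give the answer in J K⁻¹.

Warming step: ΔS₁ = m c ln(T_tr/T_i) = 295 × 2.09 × ln(273.1/221) = 130.5 J/K.
Phase change: ΔS₂ = +mL/T_tr = 295 × 336 / 273.1 = 362.9 J/K.
ΔS_total = (130.5) + (362.9) = 493 J/K.

ΔS = 493 J/K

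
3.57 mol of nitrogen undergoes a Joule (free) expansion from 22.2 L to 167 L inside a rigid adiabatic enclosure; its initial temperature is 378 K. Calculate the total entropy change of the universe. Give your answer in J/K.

ΔS_universe = 59.9 J/K

No heat is exchanged and no work is done, so the ideal-gas temperature stays constant.
Entropy is a state function; using a reversible isothermal path, ΔS_gas = nR ln(V₂/V₁) = 3.57 × 8.314 × ln(167/22.2) = 59.9 J/K.
The insulated surroundings exchange no heat, so ΔS_surr = 0 and ΔS_universe = ΔS_gas.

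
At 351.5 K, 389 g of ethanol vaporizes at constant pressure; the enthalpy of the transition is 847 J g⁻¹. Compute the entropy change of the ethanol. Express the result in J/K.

Heat absorbed by the substance: Q = mL = 389 × 847 = 329483 J.
At constant T, ΔS = Q_rev/T = 329483 / 351.5 = 937 J/K.

ΔS = 937 J/K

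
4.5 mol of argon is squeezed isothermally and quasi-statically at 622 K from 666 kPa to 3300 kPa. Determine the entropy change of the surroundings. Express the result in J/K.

For an isothermal ideal gas ΔS_gas = nR ln(P₁/P₂) = 4.5 × 8.314 × ln(666/3300) = -59.9 J/K.
The process is reversible, so ΔS_surr = −ΔS_gas = 59.9 J/K and ΔS_universe = 0.

ΔS_surr = 59.9 J/K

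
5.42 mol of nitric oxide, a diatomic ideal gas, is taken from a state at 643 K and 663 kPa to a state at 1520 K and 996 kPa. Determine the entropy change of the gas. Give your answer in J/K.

ΔS = 117 J/K

ΔS = nC_p ln(T₂/T₁) − nR ln(P₂/P₁), with C_p = 7R/2 = 29.1 J mol⁻¹ K⁻¹ for a diatomic ideal gas.
ΔS = 5.42 × [29.1 × ln(1520/643) − 8.314 × ln(996/663)] = 117 J/K.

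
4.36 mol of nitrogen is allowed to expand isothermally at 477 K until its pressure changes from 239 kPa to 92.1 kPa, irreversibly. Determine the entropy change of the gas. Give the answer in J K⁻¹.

Entropy is a state function, so ΔS_gas depends only on the end states.
For an isothermal ideal gas ΔS_gas = nR ln(P₁/P₂) = 4.36 × 8.314 × ln(239/92.1) = 34.6 J/K.

ΔS_gas = 34.6 J/K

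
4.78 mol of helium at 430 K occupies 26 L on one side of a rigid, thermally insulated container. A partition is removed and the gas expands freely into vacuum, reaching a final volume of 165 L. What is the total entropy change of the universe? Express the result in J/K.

ΔS_universe = 73.4 J/K

No heat is exchanged and no work is done, so the ideal-gas temperature stays constant.
Entropy is a state function; using a reversible isothermal path, ΔS_gas = nR ln(V₂/V₁) = 4.78 × 8.314 × ln(165/26) = 73.4 J/K.
The insulated surroundings exchange no heat, so ΔS_surr = 0 and ΔS_universe = ΔS_gas.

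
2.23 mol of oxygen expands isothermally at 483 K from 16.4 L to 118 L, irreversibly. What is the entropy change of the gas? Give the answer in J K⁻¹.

ΔS_gas = 36.6 J/K

Entropy is a state function, so ΔS_gas depends only on the end states.
For an isothermal ideal gas ΔS_gas = nR ln(V₂/V₁) = 2.23 × 8.314 × ln(118/16.4) = 36.6 J/K.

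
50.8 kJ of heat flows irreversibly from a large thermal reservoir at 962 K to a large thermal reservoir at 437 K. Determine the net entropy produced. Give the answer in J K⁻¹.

ΔS_total = 63.4 J/K

ΔS_hot = −Q/T_H = −50800/962 = -52.81 J/K and ΔS_cold = +Q/T_C = 50800/437 = 116.2 J/K.
ΔS_total = -52.81 + 116.2 = 63.4 J/K, positive as the second law requires.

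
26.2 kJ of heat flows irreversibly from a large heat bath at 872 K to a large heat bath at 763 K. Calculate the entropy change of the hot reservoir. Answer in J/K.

The hot reservoir loses heat Q, so ΔS_hot = −Q/T_H = −26200/872 = -30 J/K.

ΔS_hot = -30 J/K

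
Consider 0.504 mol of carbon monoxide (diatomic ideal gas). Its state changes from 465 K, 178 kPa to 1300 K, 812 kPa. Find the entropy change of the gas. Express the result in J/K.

ΔS = 8.72 J/K

ΔS = nC_p ln(T₂/T₁) − nR ln(P₂/P₁), with C_p = 7R/2 = 29.1 J mol⁻¹ K⁻¹ for a diatomic ideal gas.
ΔS = 0.504 × [29.1 × ln(1300/465) − 8.314 × ln(812/178)] = 8.72 J/K.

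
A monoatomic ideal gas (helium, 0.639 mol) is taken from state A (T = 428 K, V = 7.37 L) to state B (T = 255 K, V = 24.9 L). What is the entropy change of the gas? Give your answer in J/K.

ΔS = 2.34 J/K

Entropy is a state function: ΔS = nC_V ln(T₂/T₁) + nR ln(V₂/V₁), with C_V = 3R/2 = 12.47 J mol⁻¹ K⁻¹ for a monoatomic ideal gas.
ΔS = 0.639 × [12.47 × ln(255/428) + 8.314 × ln(24.9/7.37)] = 2.34 J/K.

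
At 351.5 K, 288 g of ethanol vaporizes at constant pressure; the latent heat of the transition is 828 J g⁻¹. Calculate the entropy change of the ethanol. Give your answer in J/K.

ΔS = 678 J/K

Heat absorbed by the substance: Q = mL = 288 × 828 = 238464 J.
At constant T, ΔS = Q_rev/T = 238464 / 351.5 = 678 J/K.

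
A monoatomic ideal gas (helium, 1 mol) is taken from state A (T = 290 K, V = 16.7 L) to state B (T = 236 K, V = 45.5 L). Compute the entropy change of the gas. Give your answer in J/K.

ΔS = 5.76 J/K

Entropy is a state function: ΔS = nC_V ln(T₂/T₁) + nR ln(V₂/V₁), with C_V = 3R/2 = 12.47 J mol⁻¹ K⁻¹ for a monoatomic ideal gas.
ΔS = 1 × [12.47 × ln(236/290) + 8.314 × ln(45.5/16.7)] = 5.76 J/K.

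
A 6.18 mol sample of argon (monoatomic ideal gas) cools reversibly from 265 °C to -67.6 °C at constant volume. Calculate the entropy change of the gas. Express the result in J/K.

ΔS = -74.2 J/K

In kelvin: T₁ = 538.15 K, T₂ = 205.55 K. At constant volume, ΔS = nC_V ln(T₂/T₁) with C_V = 3R/2 = 12.47 J mol⁻¹ K⁻¹.
ΔS = 6.18 × 12.47 × ln(205.55/538.15) = -74.2 J/K.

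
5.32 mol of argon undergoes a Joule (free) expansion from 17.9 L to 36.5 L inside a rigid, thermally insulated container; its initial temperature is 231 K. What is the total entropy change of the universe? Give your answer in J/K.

ΔS_universe = 31.5 J/K

For an ideal gas in free expansion Q = 0 and W = 0, so T is unchanged.
Entropy is a state function; using a reversible isothermal path, ΔS_gas = nR ln(V₂/V₁) = 5.32 × 8.314 × ln(36.5/17.9) = 31.5 J/K.
The insulated surroundings exchange no heat, so ΔS_surr = 0 and ΔS_universe = ΔS_gas.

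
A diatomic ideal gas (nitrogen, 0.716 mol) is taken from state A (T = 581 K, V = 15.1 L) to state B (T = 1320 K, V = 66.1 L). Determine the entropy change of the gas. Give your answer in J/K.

ΔS = 21 J/K

Entropy is a state function: ΔS = nC_V ln(T₂/T₁) + nR ln(V₂/V₁), with C_V = 5R/2 = 20.79 J mol⁻¹ K⁻¹ for a diatomic ideal gas.
ΔS = 0.716 × [20.79 × ln(1320/581) + 8.314 × ln(66.1/15.1)] = 21 J/K.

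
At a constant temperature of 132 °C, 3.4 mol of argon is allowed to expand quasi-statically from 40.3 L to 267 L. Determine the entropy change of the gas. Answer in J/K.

ΔS_gas = 53.5 J/K

For an isothermal ideal gas ΔS_gas = nR ln(V₂/V₁) = 3.4 × 8.314 × ln(267/40.3) = 53.5 J/K.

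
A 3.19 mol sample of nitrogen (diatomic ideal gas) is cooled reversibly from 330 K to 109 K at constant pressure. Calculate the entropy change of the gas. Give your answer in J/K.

At constant pressure, ΔS = nC_p ln(T₂/T₁) with C_p = 7R/2 = 29.1 J mol⁻¹ K⁻¹.
ΔS = 3.19 × 29.1 × ln(109/330) = -103 J/K.

ΔS = -103 J/K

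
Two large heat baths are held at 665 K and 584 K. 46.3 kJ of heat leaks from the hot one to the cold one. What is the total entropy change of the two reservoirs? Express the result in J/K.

ΔS_hot = −Q/T_H = −46300/665 = -69.62 J/K and ΔS_cold = +Q/T_C = 46300/584 = 79.28 J/K.
ΔS_total = -69.62 + 79.28 = 9.66 J/K, positive as the second law requires.

ΔS_total = 9.66 J/K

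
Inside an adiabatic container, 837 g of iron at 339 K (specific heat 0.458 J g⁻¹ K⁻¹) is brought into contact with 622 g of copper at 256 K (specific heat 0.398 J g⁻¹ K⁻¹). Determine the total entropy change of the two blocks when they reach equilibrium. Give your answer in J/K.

Energy balance: T_f = (m₁c₁T₁ + m₂c₂T₂)/(m₁c₁ + m₂c₂) = 306.43 K.
ΔS₁ = m₁c₁ ln(T_f/T₁) = 383.346 × ln(306.43/339) = -38.72 J/K.
ΔS₂ = m₂c₂ ln(T_f/T₂) = 247.556 × ln(306.43/256) = 44.52 J/K.
ΔS_total = -38.72 + 44.52 = 5.8 J/K.

ΔS_total = 5.8 J/K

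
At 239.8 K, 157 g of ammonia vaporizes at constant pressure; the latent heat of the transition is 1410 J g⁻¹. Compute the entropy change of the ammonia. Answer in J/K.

ΔS = 923 J/K

Heat absorbed by the substance: Q = mL = 157 × 1410 = 221370 J.
At constant T, ΔS = Q_rev/T = 221370 / 239.8 = 923 J/K.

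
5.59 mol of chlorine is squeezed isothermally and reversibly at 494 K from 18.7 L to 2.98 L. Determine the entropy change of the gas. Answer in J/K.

For an isothermal ideal gas ΔS_gas = nR ln(V₂/V₁) = 5.59 × 8.314 × ln(2.98/18.7) = -85.4 J/K.

ΔS_gas = -85.4 J/K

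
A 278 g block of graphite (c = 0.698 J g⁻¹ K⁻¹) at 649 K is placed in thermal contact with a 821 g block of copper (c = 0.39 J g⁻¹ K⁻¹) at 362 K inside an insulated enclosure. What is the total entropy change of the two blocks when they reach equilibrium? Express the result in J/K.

ΔS_total = 21.3 J/K

Energy balance: T_f = (m₁c₁T₁ + m₂c₂T₂)/(m₁c₁ + m₂c₂) = 470.3 K.
ΔS₁ = m₁c₁ ln(T_f/T₁) = 194.044 × ln(470.3/649) = -62.49 J/K.
ΔS₂ = m₂c₂ ln(T_f/T₂) = 320.19 × ln(470.3/362) = 83.8 J/K.
ΔS_total = -62.49 + 83.8 = 21.3 J/K.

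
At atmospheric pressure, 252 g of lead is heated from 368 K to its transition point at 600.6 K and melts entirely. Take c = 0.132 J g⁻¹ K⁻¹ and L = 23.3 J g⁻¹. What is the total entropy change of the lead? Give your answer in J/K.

ΔS = 26.1 J/K

Warming step: ΔS₁ = m c ln(T_tr/T_i) = 252 × 0.132 × ln(600.6/368) = 16.29 J/K.
Phase change: ΔS₂ = +mL/T_tr = 252 × 23.3 / 600.6 = 9.776 J/K.
ΔS_total = (16.29) + (9.776) = 26.1 J/K.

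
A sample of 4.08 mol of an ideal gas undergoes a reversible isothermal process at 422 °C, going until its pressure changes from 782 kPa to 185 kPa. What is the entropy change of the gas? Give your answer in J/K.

For an isothermal ideal gas ΔS_gas = nR ln(P₁/P₂) = 4.08 × 8.314 × ln(782/185) = 48.9 J/K.

ΔS_gas = 48.9 J/K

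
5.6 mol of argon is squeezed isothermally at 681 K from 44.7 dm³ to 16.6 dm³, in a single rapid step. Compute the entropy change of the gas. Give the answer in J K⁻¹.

ΔS_gas = -46.1 J/K

Entropy is a state function, so ΔS_gas depends only on the end states.
For an isothermal ideal gas ΔS_gas = nR ln(V₂/V₁) = 5.6 × 8.314 × ln(16.6/44.7) = -46.1 J/K.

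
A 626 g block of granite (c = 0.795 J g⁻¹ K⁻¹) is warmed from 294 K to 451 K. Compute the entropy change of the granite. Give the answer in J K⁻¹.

ΔS = 213 J/K

ΔS = ∫dQ_rev/T = m c ln(T₂/T₁) = 626 × 0.795 × ln(451/294) = 213 J/K.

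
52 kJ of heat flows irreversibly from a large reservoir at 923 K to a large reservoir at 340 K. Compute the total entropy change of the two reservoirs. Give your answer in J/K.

ΔS_hot = −Q/T_H = −52000/923 = -56.34 J/K and ΔS_cold = +Q/T_C = 52000/340 = 152.9 J/K.
ΔS_total = -56.34 + 152.9 = 96.6 J/K, positive as the second law requires.

ΔS_total = 96.6 J/K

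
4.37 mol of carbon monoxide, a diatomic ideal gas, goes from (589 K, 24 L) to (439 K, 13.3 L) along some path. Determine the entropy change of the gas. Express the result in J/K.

ΔS = -48.1 J/K

Entropy is a state function: ΔS = nC_V ln(T₂/T₁) + nR ln(V₂/V₁), with C_V = 5R/2 = 20.79 J mol⁻¹ K⁻¹ for a diatomic ideal gas.
ΔS = 4.37 × [20.79 × ln(439/589) + 8.314 × ln(13.3/24)] = -48.1 J/K.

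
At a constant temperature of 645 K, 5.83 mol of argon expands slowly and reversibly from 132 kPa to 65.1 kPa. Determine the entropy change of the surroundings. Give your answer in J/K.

For an isothermal ideal gas ΔS_gas = nR ln(P₁/P₂) = 5.83 × 8.314 × ln(132/65.1) = 34.3 J/K.
The process is reversible, so ΔS_surr = −ΔS_gas = -34.3 J/K and ΔS_universe = 0.

ΔS_surr = -34.3 J/K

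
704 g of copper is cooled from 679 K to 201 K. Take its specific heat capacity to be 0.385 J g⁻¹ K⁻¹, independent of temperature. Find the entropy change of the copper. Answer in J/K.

ΔS = -330 J/K

ΔS = ∫dQ_rev/T = m c ln(T₂/T₁) = 704 × 0.385 × ln(201/679) = -330 J/K.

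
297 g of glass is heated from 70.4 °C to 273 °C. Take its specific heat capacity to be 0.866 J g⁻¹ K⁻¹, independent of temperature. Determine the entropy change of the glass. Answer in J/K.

In kelvin: T₁ = 343.55 K, T₂ = 546.15 K. ΔS = ∫dQ_rev/T = m c ln(T₂/T₁) = 297 × 0.866 × ln(546.15/343.55) = 119 J/K.

ΔS = 119 J/K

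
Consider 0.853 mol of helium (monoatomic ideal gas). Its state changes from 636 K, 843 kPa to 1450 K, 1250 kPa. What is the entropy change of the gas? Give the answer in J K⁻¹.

ΔS = 11.8 J/K

ΔS = nC_p ln(T₂/T₁) − nR ln(P₂/P₁), with C_p = 5R/2 = 20.79 J mol⁻¹ K⁻¹ for a monoatomic ideal gas.
ΔS = 0.853 × [20.79 × ln(1450/636) − 8.314 × ln(1250/843)] = 11.8 J/K.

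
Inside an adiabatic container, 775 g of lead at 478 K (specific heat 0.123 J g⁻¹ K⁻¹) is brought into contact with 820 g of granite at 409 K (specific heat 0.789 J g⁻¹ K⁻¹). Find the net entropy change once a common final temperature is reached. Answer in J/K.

ΔS_total = 1.05 J/K

Energy balance: T_f = (m₁c₁T₁ + m₂c₂T₂)/(m₁c₁ + m₂c₂) = 417.86 K.
ΔS₁ = m₁c₁ ln(T_f/T₁) = 95.325 × ln(417.86/478) = -12.82 J/K.
ΔS₂ = m₂c₂ ln(T_f/T₂) = 646.98 × ln(417.86/409) = 13.87 J/K.
ΔS_total = -12.82 + 13.87 = 1.05 J/K.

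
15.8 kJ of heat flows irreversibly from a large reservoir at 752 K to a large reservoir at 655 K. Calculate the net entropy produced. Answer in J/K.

ΔS_hot = −Q/T_H = −15800/752 = -21.01 J/K and ΔS_cold = +Q/T_C = 15800/655 = 24.12 J/K.
ΔS_total = -21.01 + 24.12 = 3.11 J/K, positive as the second law requires.

ΔS_total = 3.11 J/K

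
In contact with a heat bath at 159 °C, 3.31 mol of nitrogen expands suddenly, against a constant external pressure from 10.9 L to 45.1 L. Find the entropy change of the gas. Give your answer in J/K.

ΔS_gas = 39.1 J/K

Entropy is a state function, so ΔS_gas depends only on the end states.
For an isothermal ideal gas ΔS_gas = nR ln(V₂/V₁) = 3.31 × 8.314 × ln(45.1/10.9) = 39.1 J/K.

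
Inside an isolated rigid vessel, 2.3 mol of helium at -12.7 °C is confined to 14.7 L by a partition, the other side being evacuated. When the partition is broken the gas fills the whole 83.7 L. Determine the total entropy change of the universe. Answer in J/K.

ΔS_universe = 33.3 J/K

For an ideal gas in free expansion Q = 0 and W = 0, so T is unchanged.
Entropy is a state function; using a reversible isothermal path, ΔS_gas = nR ln(V₂/V₁) = 2.3 × 8.314 × ln(83.7/14.7) = 33.3 J/K.
The insulated surroundings exchange no heat, so ΔS_surr = 0 and ΔS_universe = ΔS_gas.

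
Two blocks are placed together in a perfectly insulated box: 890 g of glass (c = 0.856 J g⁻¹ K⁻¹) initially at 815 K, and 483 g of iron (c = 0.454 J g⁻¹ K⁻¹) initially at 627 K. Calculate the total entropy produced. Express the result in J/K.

ΔS_total = 5.57 J/K

Energy balance: T_f = (m₁c₁T₁ + m₂c₂T₂)/(m₁c₁ + m₂c₂) = 772.98 K.
ΔS₁ = m₁c₁ ln(T_f/T₁) = 761.84 × ln(772.98/815) = -40.33 J/K.
ΔS₂ = m₂c₂ ln(T_f/T₂) = 219.282 × ln(772.98/627) = 45.9 J/K.
ΔS_total = -40.33 + 45.9 = 5.57 J/K.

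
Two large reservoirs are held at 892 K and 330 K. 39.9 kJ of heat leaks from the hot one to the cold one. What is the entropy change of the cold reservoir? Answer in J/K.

The cold reservoir gains heat Q, so ΔS_cold = +Q/T_C = 39900/330 = 121 J/K.

ΔS_cold = 121 J/K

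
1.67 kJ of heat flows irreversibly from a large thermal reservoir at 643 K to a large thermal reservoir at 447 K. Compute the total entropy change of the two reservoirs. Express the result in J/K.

ΔS_hot = −Q/T_H = −1670/643 = -2.597 J/K and ΔS_cold = +Q/T_C = 1670/447 = 3.736 J/K.
ΔS_total = -2.597 + 3.736 = 1.14 J/K, positive as the second law requires.

ΔS_total = 1.14 J/K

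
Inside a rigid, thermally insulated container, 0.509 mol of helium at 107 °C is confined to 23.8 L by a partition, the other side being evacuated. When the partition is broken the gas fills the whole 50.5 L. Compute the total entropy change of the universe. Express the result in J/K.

ΔS_universe = 3.18 J/K

No heat is exchanged and no work is done, so the ideal-gas temperature stays constant.
Entropy is a state function; using a reversible isothermal path, ΔS_gas = nR ln(V₂/V₁) = 0.509 × 8.314 × ln(50.5/23.8) = 3.18 J/K.
The insulated surroundings exchange no heat, so ΔS_surr = 0 and ΔS_universe = ΔS_gas.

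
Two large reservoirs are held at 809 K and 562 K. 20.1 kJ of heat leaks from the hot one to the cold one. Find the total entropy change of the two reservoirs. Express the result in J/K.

ΔS_hot = −Q/T_H = −20100/809 = -24.85 J/K and ΔS_cold = +Q/T_C = 20100/562 = 35.77 J/K.
ΔS_total = -24.85 + 35.77 = 10.9 J/K, positive as the second law requires.

ΔS_total = 10.9 J/K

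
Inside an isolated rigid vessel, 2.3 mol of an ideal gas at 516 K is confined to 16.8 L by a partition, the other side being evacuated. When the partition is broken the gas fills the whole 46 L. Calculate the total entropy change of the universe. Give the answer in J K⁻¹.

ΔS_universe = 19.3 J/K

No heat is exchanged and no work is done, so the ideal-gas temperature stays constant.
Entropy is a state function; using a reversible isothermal path, ΔS_gas = nR ln(V₂/V₁) = 2.3 × 8.314 × ln(46/16.8) = 19.3 J/K.
The insulated surroundings exchange no heat, so ΔS_surr = 0 and ΔS_universe = ΔS_gas.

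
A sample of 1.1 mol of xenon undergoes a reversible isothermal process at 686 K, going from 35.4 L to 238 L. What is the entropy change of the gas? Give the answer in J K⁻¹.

For an isothermal ideal gas ΔS_gas = nR ln(V₂/V₁) = 1.1 × 8.314 × ln(238/35.4) = 17.4 J/K.

ΔS_gas = 17.4 J/K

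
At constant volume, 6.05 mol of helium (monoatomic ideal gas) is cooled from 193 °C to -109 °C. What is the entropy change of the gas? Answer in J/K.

In kelvin: T₁ = 466.15 K, T₂ = 164.15 K. At constant volume, ΔS = nC_V ln(T₂/T₁) with C_V = 3R/2 = 12.47 J mol⁻¹ K⁻¹.
ΔS = 6.05 × 12.47 × ln(164.15/466.15) = -78.7 J/K.

ΔS = -78.7 J/K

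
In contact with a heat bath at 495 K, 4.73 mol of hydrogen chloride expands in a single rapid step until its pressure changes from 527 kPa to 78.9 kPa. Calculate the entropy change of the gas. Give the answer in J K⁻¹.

ΔS_gas = 74.7 J/K

Entropy is a state function, so ΔS_gas depends only on the end states.
For an isothermal ideal gas ΔS_gas = nR ln(P₁/P₂) = 4.73 × 8.314 × ln(527/78.9) = 74.7 J/K.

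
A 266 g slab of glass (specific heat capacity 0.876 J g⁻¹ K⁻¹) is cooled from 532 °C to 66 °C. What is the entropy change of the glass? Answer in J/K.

ΔS = -201 J/K

In kelvin: T₁ = 805.15 K, T₂ = 339.15 K. ΔS = ∫dQ_rev/T = m c ln(T₂/T₁) = 266 × 0.876 × ln(339.15/805.15) = -201 J/K.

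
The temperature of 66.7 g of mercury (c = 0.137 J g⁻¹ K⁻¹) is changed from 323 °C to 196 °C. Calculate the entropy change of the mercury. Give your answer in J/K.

ΔS = -2.19 J/K

In kelvin: T₁ = 596.15 K, T₂ = 469.15 K. ΔS = ∫dQ_rev/T = m c ln(T₂/T₁) = 66.7 × 0.137 × ln(469.15/596.15) = -2.19 J/K.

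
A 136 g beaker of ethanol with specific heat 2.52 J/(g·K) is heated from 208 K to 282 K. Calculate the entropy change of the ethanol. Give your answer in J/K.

ΔS = 104 J/K

ΔS = ∫dQ_rev/T = m c ln(T₂/T₁) = 136 × 2.52 × ln(282/208) = 104 J/K.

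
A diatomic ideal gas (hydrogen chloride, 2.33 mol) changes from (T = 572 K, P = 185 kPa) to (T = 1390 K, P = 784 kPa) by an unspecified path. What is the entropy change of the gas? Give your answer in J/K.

ΔS = nC_p ln(T₂/T₁) − nR ln(P₂/P₁), with C_p = 7R/2 = 29.1 J mol⁻¹ K⁻¹ for a diatomic ideal gas.
ΔS = 2.33 × [29.1 × ln(1390/572) − 8.314 × ln(784/185)] = 32.2 J/K.

ΔS = 32.2 J/K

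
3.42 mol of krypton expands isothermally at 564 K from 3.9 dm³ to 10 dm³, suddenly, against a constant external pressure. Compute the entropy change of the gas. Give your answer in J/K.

ΔS_gas = 26.8 J/K

Entropy is a state function, so ΔS_gas depends only on the end states.
For an isothermal ideal gas ΔS_gas = nR ln(V₂/V₁) = 3.42 × 8.314 × ln(10/3.9) = 26.8 J/K.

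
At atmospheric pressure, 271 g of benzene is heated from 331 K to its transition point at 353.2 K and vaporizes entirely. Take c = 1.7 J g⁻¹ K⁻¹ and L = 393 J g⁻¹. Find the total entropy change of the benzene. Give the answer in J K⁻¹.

ΔS = 331 J/K

Warming step: ΔS₁ = m c ln(T_tr/T_i) = 271 × 1.7 × ln(353.2/331) = 29.91 J/K.
Phase change: ΔS₂ = +mL/T_tr = 271 × 393 / 353.2 = 301.5 J/K.
ΔS_total = (29.91) + (301.5) = 331 J/K.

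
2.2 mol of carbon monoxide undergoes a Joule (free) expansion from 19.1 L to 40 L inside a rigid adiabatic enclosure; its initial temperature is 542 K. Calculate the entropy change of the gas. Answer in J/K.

No heat is exchanged and no work is done, so the ideal-gas temperature stays constant.
Entropy is a state function; using a reversible isothermal path, ΔS_gas = nR ln(V₂/V₁) = 2.2 × 8.314 × ln(40/19.1) = 13.5 J/K.

ΔS_gas = 13.5 J/K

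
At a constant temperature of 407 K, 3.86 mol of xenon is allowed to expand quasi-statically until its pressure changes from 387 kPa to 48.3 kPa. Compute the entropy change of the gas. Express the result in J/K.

ΔS_gas = 66.8 J/K

For an isothermal ideal gas ΔS_gas = nR ln(P₁/P₂) = 3.86 × 8.314 × ln(387/48.3) = 66.8 J/K.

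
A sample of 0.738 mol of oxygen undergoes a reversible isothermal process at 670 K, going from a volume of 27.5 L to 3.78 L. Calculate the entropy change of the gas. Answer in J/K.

For an isothermal ideal gas ΔS_gas = nR ln(V₂/V₁) = 0.738 × 8.314 × ln(3.78/27.5) = -12.2 J/K.

ΔS_gas = -12.2 J/K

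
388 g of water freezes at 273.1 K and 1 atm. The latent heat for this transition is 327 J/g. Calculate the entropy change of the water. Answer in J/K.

ΔS = -465 J/K

Heat released by the substance: Q = −mL = −388 × 327 = −126876 J.
At constant T, ΔS = Q_rev/T = −126876 / 273.1 = -465 J/K.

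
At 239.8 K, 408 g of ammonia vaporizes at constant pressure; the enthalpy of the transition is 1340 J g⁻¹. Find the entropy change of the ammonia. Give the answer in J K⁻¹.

ΔS = 2280 J/K

Heat absorbed by the substance: Q = mL = 408 × 1340 = 546720 J.
At constant T, ΔS = Q_rev/T = 546720 / 239.8 = 2280 J/K.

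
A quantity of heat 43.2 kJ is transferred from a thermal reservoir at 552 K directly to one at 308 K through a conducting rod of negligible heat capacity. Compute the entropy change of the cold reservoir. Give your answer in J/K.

The cold reservoir gains heat Q, so ΔS_cold = +Q/T_C = 43200/308 = 140 J/K.

ΔS_cold = 140 J/K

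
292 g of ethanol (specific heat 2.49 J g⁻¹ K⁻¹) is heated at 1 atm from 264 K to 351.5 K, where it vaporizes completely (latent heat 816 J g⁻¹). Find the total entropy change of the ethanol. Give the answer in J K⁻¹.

ΔS = 886 J/K

Warming step: ΔS₁ = m c ln(T_tr/T_i) = 292 × 2.49 × ln(351.5/264) = 208.1 J/K.
Phase change: ΔS₂ = +mL/T_tr = 292 × 816 / 351.5 = 677.9 J/K.
ΔS_total = (208.1) + (677.9) = 886 J/K.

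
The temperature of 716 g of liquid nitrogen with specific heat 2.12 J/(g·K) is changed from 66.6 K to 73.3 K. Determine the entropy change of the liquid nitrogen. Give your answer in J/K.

ΔS = 146 J/K

ΔS = ∫dQ_rev/T = m c ln(T₂/T₁) = 716 × 2.12 × ln(73.3/66.6) = 146 J/K.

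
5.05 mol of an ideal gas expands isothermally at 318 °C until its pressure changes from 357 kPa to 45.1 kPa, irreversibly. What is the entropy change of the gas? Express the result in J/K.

ΔS_gas = 86.9 J/K

Entropy is a state function, so ΔS_gas depends only on the end states.
For an isothermal ideal gas ΔS_gas = nR ln(P₁/P₂) = 5.05 × 8.314 × ln(357/45.1) = 86.9 J/K.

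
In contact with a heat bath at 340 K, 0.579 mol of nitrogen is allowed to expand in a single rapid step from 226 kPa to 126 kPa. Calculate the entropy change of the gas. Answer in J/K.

Entropy is a state function, so ΔS_gas depends only on the end states.
For an isothermal ideal gas ΔS_gas = nR ln(P₁/P₂) = 0.579 × 8.314 × ln(226/126) = 2.81 J/K.

ΔS_gas = 2.81 J/K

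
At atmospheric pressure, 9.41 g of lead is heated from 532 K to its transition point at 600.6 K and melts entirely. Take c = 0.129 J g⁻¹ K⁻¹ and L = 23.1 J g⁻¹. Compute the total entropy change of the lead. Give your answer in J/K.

ΔS = 0.509 J/K

Warming step: ΔS₁ = m c ln(T_tr/T_i) = 9.41 × 0.129 × ln(600.6/532) = 0.1472 J/K.
Phase change: ΔS₂ = +mL/T_tr = 9.41 × 23.1 / 600.6 = 0.3619 J/K.
ΔS_total = (0.1472) + (0.3619) = 0.509 J/K.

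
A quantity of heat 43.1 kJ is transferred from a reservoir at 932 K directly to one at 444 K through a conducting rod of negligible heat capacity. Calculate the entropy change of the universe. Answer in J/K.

ΔS_total = 50.8 J/K

ΔS_hot = −Q/T_H = −43100/932 = -46.24 J/K and ΔS_cold = +Q/T_C = 43100/444 = 97.07 J/K.
ΔS_total = -46.24 + 97.07 = 50.8 J/K, positive as the second law requires.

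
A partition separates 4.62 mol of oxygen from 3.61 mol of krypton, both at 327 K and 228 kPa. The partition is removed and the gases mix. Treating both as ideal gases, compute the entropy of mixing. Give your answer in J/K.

ΔS_mix = 46.9 J/K

Mole fractions: x_A = 4.62/8.23 = 0.561, x_B = 0.439.
ΔS_mix = −R(n_A ln x_A + n_B ln x_B) = −8.314 × (4.62 ln 0.561 + 3.61 ln 0.439) = 46.9 J/K.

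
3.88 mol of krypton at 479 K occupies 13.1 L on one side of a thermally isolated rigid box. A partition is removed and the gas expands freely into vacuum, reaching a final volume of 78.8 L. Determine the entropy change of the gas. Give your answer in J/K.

ΔS_gas = 57.9 J/K

No heat is exchanged and no work is done, so the ideal-gas temperature stays constant.
Entropy is a state function; using a reversible isothermal path, ΔS_gas = nR ln(V₂/V₁) = 3.88 × 8.314 × ln(78.8/13.1) = 57.9 J/K.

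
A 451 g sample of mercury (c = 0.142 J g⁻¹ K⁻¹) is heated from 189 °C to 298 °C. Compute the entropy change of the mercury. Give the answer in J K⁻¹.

In kelvin: T₁ = 462.15 K, T₂ = 571.15 K. ΔS = ∫dQ_rev/T = m c ln(T₂/T₁) = 451 × 0.142 × ln(571.15/462.15) = 13.6 J/K.

ΔS = 13.6 J/K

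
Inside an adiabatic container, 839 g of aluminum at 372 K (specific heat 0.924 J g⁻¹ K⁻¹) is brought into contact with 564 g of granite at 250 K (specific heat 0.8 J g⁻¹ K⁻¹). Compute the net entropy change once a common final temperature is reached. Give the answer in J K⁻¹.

Energy balance: T_f = (m₁c₁T₁ + m₂c₂T₂)/(m₁c₁ + m₂c₂) = 327.12 K.
ΔS₁ = m₁c₁ ln(T_f/T₁) = 775.236 × ln(327.12/372) = -99.68 J/K.
ΔS₂ = m₂c₂ ln(T_f/T₂) = 451.2 × ln(327.12/250) = 121.3 J/K.
ΔS_total = -99.68 + 121.3 = 21.6 J/K.

ΔS_total = 21.6 J/K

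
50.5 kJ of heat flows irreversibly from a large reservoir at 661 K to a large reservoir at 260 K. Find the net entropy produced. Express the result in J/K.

ΔS_total = 118 J/K

ΔS_hot = −Q/T_H = −50500/661 = -76.4 J/K and ΔS_cold = +Q/T_C = 50500/260 = 194.2 J/K.
ΔS_total = -76.4 + 194.2 = 118 J/K, positive as the second law requires.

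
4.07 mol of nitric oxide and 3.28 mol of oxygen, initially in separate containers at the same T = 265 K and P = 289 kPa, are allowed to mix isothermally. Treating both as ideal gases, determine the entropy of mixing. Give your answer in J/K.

Mole fractions: x_A = 4.07/7.35 = 0.554, x_B = 0.446.
ΔS_mix = −R(n_A ln x_A + n_B ln x_B) = −8.314 × (4.07 ln 0.554 + 3.28 ln 0.446) = 42 J/K.

ΔS_mix = 42 J/K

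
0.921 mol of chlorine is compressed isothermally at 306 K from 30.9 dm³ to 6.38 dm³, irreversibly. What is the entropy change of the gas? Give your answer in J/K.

ΔS_gas = -12.1 J/K

Entropy is a state function, so ΔS_gas depends only on the end states.
For an isothermal ideal gas ΔS_gas = nR ln(V₂/V₁) = 0.921 × 8.314 × ln(6.38/30.9) = -12.1 J/K.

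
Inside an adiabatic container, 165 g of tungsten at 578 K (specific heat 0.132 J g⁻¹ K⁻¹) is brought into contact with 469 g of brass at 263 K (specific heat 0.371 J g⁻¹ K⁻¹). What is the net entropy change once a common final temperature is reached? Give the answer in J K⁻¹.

ΔS_total = 7.34 J/K

Energy balance: T_f = (m₁c₁T₁ + m₂c₂T₂)/(m₁c₁ + m₂c₂) = 298.04 K.
ΔS₁ = m₁c₁ ln(T_f/T₁) = 21.78 × ln(298.04/578) = -14.426 J/K.
ΔS₂ = m₂c₂ ln(T_f/T₂) = 173.999 × ln(298.04/263) = 21.764 J/K.
ΔS_total = -14.426 + 21.764 = 7.34 J/K.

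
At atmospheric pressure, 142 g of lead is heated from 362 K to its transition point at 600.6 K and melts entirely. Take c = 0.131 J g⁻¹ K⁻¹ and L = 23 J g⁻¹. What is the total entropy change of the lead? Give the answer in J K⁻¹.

ΔS = 14.9 J/K

Warming step: ΔS₁ = m c ln(T_tr/T_i) = 142 × 0.131 × ln(600.6/362) = 9.418 J/K.
Phase change: ΔS₂ = +mL/T_tr = 142 × 23 / 600.6 = 5.438 J/K.
ΔS_total = (9.418) + (5.438) = 14.9 J/K.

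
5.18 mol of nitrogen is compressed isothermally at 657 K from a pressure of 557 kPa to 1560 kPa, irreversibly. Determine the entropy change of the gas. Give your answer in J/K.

ΔS_gas = -44.4 J/K

Entropy is a state function, so ΔS_gas depends only on the end states.
For an isothermal ideal gas ΔS_gas = nR ln(P₁/P₂) = 5.18 × 8.314 × ln(557/1560) = -44.4 J/K.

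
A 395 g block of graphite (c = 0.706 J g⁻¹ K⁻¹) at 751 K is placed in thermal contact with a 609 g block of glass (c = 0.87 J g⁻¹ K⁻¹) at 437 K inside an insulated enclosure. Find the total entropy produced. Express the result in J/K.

ΔS_total = 28 J/K

Energy balance: T_f = (m₁c₁T₁ + m₂c₂T₂)/(m₁c₁ + m₂c₂) = 545.28 K.
ΔS₁ = m₁c₁ ln(T_f/T₁) = 278.87 × ln(545.28/751) = -89.27 J/K.
ΔS₂ = m₂c₂ ln(T_f/T₂) = 529.83 × ln(545.28/437) = 117.3 J/K.
ΔS_total = -89.27 + 117.3 = 28 J/K.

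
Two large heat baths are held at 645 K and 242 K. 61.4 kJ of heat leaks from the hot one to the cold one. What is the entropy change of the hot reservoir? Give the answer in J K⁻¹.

ΔS_hot = -95.2 J/K

The hot reservoir loses heat Q, so ΔS_hot = −Q/T_H = −61400/645 = -95.2 J/K.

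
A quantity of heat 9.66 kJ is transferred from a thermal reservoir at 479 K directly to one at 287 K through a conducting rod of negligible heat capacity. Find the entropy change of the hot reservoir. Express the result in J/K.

ΔS_hot = -20.2 J/K

The hot reservoir loses heat Q, so ΔS_hot = −Q/T_H = −9660/479 = -20.2 J/K.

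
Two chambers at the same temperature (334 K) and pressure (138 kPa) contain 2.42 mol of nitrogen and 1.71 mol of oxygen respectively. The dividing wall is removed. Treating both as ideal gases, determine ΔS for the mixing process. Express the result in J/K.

ΔS_mix = 23.3 J/K

Mole fractions: x_A = 2.42/4.13 = 0.586, x_B = 0.414.
ΔS_mix = −R(n_A ln x_A + n_B ln x_B) = −8.314 × (2.42 ln 0.586 + 1.71 ln 0.414) = 23.3 J/K.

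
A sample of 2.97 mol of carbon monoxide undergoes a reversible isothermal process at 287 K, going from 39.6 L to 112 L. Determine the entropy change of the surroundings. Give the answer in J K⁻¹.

ΔS_surr = -25.7 J/K

For an isothermal ideal gas ΔS_gas = nR ln(V₂/V₁) = 2.97 × 8.314 × ln(112/39.6) = 25.7 J/K.
The process is reversible, so ΔS_surr = −ΔS_gas = -25.7 J/K and ΔS_universe = 0.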